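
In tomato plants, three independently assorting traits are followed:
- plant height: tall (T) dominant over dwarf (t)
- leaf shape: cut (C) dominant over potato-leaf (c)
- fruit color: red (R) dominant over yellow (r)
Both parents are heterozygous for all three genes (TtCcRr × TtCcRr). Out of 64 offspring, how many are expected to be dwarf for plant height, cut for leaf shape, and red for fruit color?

Trihybrid cross: TtCcRr × TtCcRr
Each trait segregates independently with a 3:1 phenotypic ratio, so each gene contributes 3/4 (dominant) or 1/4 (recessive).
Target: dwarf (plant height), cut (leaf shape), red (fruit color)
Probability = product of independent per-trait probabilities
= 1/4 × 3/4 × 3/4 = 9/64
Expected count = 9/64 × 64 = 9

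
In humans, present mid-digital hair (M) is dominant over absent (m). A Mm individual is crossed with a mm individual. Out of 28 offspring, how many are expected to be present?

Punnett square for Mm × mm:
Offspring genotypes: 2 Mm, 2 mm
present: 2, absent: 2
present: 2 out of 4 → fraction 1/2
Expected count = 1/2 × 28 = 14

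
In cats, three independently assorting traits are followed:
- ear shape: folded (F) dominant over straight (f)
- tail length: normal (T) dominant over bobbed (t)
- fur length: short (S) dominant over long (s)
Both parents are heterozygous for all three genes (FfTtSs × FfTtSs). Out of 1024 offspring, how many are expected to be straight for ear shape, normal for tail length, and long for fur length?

Trihybrid cross: FfTtSs × FfTtSs
Each trait segregates independently with a 3:1 phenotypic ratio, so each gene contributes 3/4 (dominant) or 1/4 (recessive).
Target: straight (ear shape), normal (tail length), long (fur length)
Probability = product of independent per-trait probabilities
= 1/4 × 3/4 × 1/4 = 3/64
Expected count = 3/64 × 1024 = 48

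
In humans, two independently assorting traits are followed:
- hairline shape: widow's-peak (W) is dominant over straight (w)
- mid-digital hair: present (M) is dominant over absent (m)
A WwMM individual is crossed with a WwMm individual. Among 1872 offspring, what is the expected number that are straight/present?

Dihybrid cross WwMM × WwMm — consider each gene separately:
hairline shape: Ww × Ww → 1 WW, 2 Ww, 1 ww → 3 W_ : 1 ww (out of 4)
mid-digital hair: MM × Mm → 2 MM, 2 Mm → 4 M_ (out of 4)
Combine (counts out of 4 × 4 = 16): widow's-peak/present (W_M_) = 3×4 = 12; straight/present (wwM_) = 1×4 = 4
Phenotype counts (out of 16): 12 widow's-peak/present, 4 straight/present
straight/present: 4 out of 16 → fraction 1/4
Expected count = 1/4 × 1872 = 468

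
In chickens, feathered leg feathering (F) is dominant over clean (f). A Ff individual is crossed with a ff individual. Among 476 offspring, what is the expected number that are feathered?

Punnett square for Ff × ff:
Offspring genotypes: 2 Ff, 2 ff
feathered: 2, clean: 2
feathered: 2 out of 4 → fraction 1/2
Expected count = 1/2 × 476 = 238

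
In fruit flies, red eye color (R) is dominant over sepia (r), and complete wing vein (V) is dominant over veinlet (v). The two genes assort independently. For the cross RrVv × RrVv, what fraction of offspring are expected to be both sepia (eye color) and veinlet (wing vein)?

Dihybrid cross RrVv × RrVv — consider each gene separately:
eye color: Rr × Rr → 1 RR, 2 Rr, 1 rr → 3 R_ : 1 rr (out of 4)
wing vein: Vv × Vv → 1 VV, 2 Vv, 1 vv → 3 V_ : 1 vv (out of 4)
Looking for: sepia (rr) and veinlet (vv)
P(sepia) = 1/4, P(veinlet) = 1/4
P(both) = 1/4 × 1/4 = 1/16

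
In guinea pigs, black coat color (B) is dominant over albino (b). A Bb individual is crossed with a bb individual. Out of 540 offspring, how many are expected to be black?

Punnett square for Bb × bb:
Offspring genotypes: 2 Bb, 2 bb
black: 2, albino: 2
black: 2 out of 4 → fraction 1/2
Expected count = 1/2 × 540 = 270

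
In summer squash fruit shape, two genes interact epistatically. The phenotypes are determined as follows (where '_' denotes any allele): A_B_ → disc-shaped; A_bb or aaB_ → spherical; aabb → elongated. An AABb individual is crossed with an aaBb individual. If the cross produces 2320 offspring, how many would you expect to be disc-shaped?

Cross: AABb × aaBb — consider each gene separately:
A gene: AA × aa → 4 Aa → 4 A_ (out of 4)
B gene: Bb × Bb → 1 BB, 2 Bb, 1 bb → 3 B_ : 1 bb (out of 4)
Genotype classes (out of 4 × 4 = 16): A_B_ = 4×3 = 12; A_bb = 4×1 = 4
Apply the phenotype rules: A_B_ (12) → disc-shaped; A_bb (4) → spherical
Phenotype counts (out of 16): 12 disc-shaped, 4 spherical
disc-shaped: 12 out of 16 → fraction 3/4
Expected count = 3/4 × 2320 = 1740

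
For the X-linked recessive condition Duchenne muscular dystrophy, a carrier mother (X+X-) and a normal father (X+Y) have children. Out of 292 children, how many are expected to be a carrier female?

Cross: X+X- × X+Y
Offspring: 1 X+X+, 1 X+Y, 1 X+X-, 1 X-Y
Probability of a carrier female: 1/4
Expected count = 1/4 × 292 = 73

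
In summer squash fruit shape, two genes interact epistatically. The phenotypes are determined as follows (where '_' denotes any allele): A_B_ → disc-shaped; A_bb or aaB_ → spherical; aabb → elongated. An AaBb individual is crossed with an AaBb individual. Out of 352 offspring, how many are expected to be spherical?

Cross: AaBb × AaBb — consider each gene separately:
A gene: Aa × Aa → 1 AA, 2 Aa, 1 aa → 3 A_ : 1 aa (out of 4)
B gene: Bb × Bb → 1 BB, 2 Bb, 1 bb → 3 B_ : 1 bb (out of 4)
Genotype classes (out of 4 × 4 = 16): A_B_ = 3×3 = 9; A_bb = 3×1 = 3; aaB_ = 1×3 = 3; aabb = 1×1 = 1
Apply the phenotype rules: A_B_ (9) → disc-shaped; A_bb (3) + aaB_ (3) → spherical; aabb (1) → elongated
Phenotype counts (out of 16): 9 disc-shaped, 6 spherical, 1 elongated
spherical: 6 out of 16 → fraction 3/8
Expected count = 3/8 × 352 = 132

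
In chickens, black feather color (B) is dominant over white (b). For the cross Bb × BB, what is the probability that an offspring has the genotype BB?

Punnett square for Bb × BB:
Offspring genotypes: 2 BB, 2 Bb
Total offspring: 4
Count with target: 2
Probability: 2/4 = 1/2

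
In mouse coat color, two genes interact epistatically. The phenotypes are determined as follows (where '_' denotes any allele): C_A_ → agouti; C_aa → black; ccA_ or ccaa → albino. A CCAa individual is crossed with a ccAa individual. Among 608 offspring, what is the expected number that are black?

Cross: CCAa × ccAa — consider each gene separately:
C gene: CC × cc → 4 Cc → 4 C_ (out of 4)
A gene: Aa × Aa → 1 AA, 2 Aa, 1 aa → 3 A_ : 1 aa (out of 4)
Genotype classes (out of 4 × 4 = 16): C_A_ = 4×3 = 12; C_aa = 4×1 = 4
Apply the phenotype rules: C_A_ (12) → agouti; C_aa (4) → black
Phenotype counts (out of 16): 12 agouti, 4 black
black: 4 out of 16 → fraction 1/4
Expected count = 1/4 × 608 = 152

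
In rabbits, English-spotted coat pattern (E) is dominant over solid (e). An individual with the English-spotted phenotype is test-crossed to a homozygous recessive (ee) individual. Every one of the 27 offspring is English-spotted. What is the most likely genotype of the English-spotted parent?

Test cross: ? × ee
All offspring are English-spotted.
If the unknown parent were heterozygous (Ee), about half of 27 offspring would be solid; none are. The unknown parent is most likely homozygous dominant (EE).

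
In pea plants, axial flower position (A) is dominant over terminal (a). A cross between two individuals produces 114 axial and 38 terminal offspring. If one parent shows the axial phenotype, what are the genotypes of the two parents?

Observed offspring: 114 axial, 38 terminal
The observed ratio simplifies to 3:1. Terminal (aa) offspring appear, so each parent must contribute one a allele. The parent stated to show axial carries A, so it is Aa. The other parent is then either Aa or aa: Aa × aa would give a 1:1 split, whereas Aa × Aa gives 3:1 — matching the data. So both parents are heterozygous (Aa × Aa).
Parent genotypes: Aa × Aa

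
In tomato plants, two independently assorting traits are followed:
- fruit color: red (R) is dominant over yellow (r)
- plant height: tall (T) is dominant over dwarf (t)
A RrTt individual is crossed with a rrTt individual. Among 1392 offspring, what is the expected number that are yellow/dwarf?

Dihybrid cross RrTt × rrTt — consider each gene separately:
fruit color: Rr × rr → 2 Rr, 2 rr → 2 R_ : 2 rr (out of 4)
plant height: Tt × Tt → 1 TT, 2 Tt, 1 tt → 3 T_ : 1 tt (out of 4)
Combine (counts out of 4 × 4 = 16): red/tall (R_T_) = 2×3 = 6; red/dwarf (R_tt) = 2×1 = 2; yellow/tall (rrT_) = 2×3 = 6; yellow/dwarf (rrtt) = 2×1 = 2
Phenotype counts (out of 16): 6 red/tall, 2 red/dwarf, 6 yellow/tall, 2 yellow/dwarf
yellow/dwarf: 2 out of 16 → fraction 1/8
Expected count = 1/8 × 1392 = 174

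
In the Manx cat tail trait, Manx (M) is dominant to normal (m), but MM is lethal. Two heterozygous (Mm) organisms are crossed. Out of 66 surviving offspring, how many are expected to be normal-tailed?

Cross: Mm × Mm
Punnett square offspring (before lethality): 1 MM, 2 Mm, 1 mm
The MM genotype is lethal (embryos die); surviving offspring: 2 Mm, 1 mm
normal-tailed: 1 out of 3 → fraction 1/3
Expected count = 1/3 × 66 = 22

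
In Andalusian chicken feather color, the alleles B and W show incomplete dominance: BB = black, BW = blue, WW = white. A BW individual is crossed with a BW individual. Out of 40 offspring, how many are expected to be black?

Punnett square for BW × BW:
Offspring genotypes: 1 BB, 2 BW, 1 WW
Phenotype counts: 1 black, 2 blue, 1 white
black: 1 out of 4 → fraction 1/4
Expected count = 1/4 × 40 = 10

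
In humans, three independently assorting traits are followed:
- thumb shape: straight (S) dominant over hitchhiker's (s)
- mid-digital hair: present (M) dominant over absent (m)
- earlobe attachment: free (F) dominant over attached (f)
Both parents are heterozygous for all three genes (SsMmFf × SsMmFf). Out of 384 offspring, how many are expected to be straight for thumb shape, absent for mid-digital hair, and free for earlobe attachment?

Trihybrid cross: SsMmFf × SsMmFf
Each trait segregates independently with a 3:1 phenotypic ratio, so each gene contributes 3/4 (dominant) or 1/4 (recessive).
Target: straight (thumb shape), absent (mid-digital hair), free (earlobe attachment)
Probability = product of independent per-trait probabilities
= 3/4 × 1/4 × 3/4 = 9/64
Expected count = 9/64 × 384 = 54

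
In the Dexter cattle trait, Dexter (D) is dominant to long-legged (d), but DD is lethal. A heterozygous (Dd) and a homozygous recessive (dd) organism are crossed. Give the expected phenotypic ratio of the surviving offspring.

Cross: Dd × dd
Punnett square offspring (before lethality): 2 Dd, 2 dd
No DD offspring are produced in this cross.
Ratio: 1 Dexter (short-legged) : 1 long-legged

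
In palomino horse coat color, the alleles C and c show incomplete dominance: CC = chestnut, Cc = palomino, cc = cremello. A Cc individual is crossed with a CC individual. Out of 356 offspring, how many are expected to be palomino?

Punnett square for Cc × CC:
Offspring genotypes: 2 CC, 2 Cc
Phenotype counts: 2 chestnut, 2 palomino
palomino: 2 out of 4 → fraction 1/2
Expected count = 1/2 × 356 = 178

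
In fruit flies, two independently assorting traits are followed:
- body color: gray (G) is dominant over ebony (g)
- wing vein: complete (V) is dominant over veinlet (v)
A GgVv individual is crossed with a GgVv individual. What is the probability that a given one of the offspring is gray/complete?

Dihybrid cross GgVv × GgVv — consider each gene separately:
body color: Gg × Gg → 1 GG, 2 Gg, 1 gg → 3 G_ : 1 gg (out of 4)
wing vein: Vv × Vv → 1 VV, 2 Vv, 1 vv → 3 V_ : 1 vv (out of 4)
Combine (counts out of 4 × 4 = 16): gray/complete (G_V_) = 3×3 = 9; gray/veinlet (G_vv) = 3×1 = 3; ebony/complete (ggV_) = 1×3 = 3; ebony/veinlet (ggvv) = 1×1 = 1
Phenotype counts (out of 16): 9 gray/complete, 3 gray/veinlet, 3 ebony/complete, 1 ebony/veinlet
gray/complete: 9 out of 16
Probability: 9/16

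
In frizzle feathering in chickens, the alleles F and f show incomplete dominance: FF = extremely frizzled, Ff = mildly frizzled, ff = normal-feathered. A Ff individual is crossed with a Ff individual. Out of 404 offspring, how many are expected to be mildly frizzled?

Punnett square for Ff × Ff:
Offspring genotypes: 1 FF, 2 Ff, 1 ff
Phenotype counts: 1 extremely frizzled, 2 mildly frizzled, 1 normal-feathered
mildly frizzled: 2 out of 4 → fraction 1/2
Expected count = 1/2 × 404 = 202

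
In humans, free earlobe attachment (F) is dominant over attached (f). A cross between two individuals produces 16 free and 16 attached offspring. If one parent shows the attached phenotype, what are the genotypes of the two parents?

Observed offspring: 16 free, 16 attached
The observed ratio simplifies to 1:1. One parent shows attached, so its genotype must be ff. A 1:1 offspring split requires the other parent to be heterozygous (Ff).
Parent genotypes: ff × Ff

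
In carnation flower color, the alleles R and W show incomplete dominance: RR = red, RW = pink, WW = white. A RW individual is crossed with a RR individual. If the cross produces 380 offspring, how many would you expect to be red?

Punnett square for RW × RR:
Offspring genotypes: 2 RR, 2 RW
Phenotype counts: 2 red, 2 pink
red: 2 out of 4 → fraction 1/2
Expected count = 1/2 × 380 = 190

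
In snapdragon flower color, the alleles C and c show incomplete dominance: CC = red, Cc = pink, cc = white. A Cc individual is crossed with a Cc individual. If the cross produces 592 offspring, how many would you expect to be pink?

Punnett square for Cc × Cc:
Offspring genotypes: 1 CC, 2 Cc, 1 cc
Phenotype counts: 1 red, 2 pink, 1 white
pink: 2 out of 4 → fraction 1/2
Expected count = 1/2 × 592 = 296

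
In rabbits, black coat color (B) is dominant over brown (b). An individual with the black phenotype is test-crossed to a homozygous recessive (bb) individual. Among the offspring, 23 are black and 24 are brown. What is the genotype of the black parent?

Test cross: ? × bb
Offspring: 23 black, 24 brown — approximately 1:1.
A 1:1 ratio in a test cross indicates the unknown parent is heterozygous (Bb).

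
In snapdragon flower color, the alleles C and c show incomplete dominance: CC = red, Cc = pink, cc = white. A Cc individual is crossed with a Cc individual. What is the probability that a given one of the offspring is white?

Punnett square for Cc × Cc:
Offspring genotypes: 1 CC, 2 Cc, 1 cc
Phenotype counts: 1 red, 2 pink, 1 white
white: 1 out of 4
Probability: 1/4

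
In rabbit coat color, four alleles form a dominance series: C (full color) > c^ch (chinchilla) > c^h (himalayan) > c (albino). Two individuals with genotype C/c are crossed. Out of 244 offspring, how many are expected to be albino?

Cross: C/c × C/c
Allele dominance: C > c^ch > c^h > c
Offspring genotypes: 1 C/C, 2 C/c, 1 c/c
Phenotype counts: 3 full color, 1 albino
albino: 1 out of 4 → fraction 1/4
Expected count = 1/4 × 244 = 61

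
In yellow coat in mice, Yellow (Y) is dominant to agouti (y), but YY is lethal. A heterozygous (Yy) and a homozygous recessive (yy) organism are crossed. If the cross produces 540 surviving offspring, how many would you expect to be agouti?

Cross: Yy × yy
Punnett square offspring (before lethality): 2 Yy, 2 yy
No YY offspring are produced in this cross.
agouti: 2 out of 4 → fraction 1/2
Expected count = 1/2 × 540 = 270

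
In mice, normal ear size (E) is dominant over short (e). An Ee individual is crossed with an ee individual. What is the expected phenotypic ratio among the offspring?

Punnett square for Ee × ee:
Offspring genotypes: 2 Ee, 2 ee
normal: 2, short: 2
Ratio: 1:1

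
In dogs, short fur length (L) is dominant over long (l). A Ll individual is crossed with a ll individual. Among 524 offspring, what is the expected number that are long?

Punnett square for Ll × ll:
Offspring genotypes: 2 Ll, 2 ll
short: 2, long: 2
long: 2 out of 4 → fraction 1/2
Expected count = 1/2 × 524 = 262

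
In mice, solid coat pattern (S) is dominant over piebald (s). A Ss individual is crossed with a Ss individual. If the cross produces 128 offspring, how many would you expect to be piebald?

Punnett square for Ss × Ss:
Offspring genotypes: 1 SS, 2 Ss, 1 ss
solid: 3, piebald: 1
piebald: 1 out of 4 → fraction 1/4
Expected count = 1/4 × 128 = 32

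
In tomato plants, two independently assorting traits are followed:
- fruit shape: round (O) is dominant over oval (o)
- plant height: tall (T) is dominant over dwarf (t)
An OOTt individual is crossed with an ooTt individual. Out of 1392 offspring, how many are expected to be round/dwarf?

Dihybrid cross OOTt × ooTt — consider each gene separately:
fruit shape: OO × oo → 4 Oo → 4 O_ (out of 4)
plant height: Tt × Tt → 1 TT, 2 Tt, 1 tt → 3 T_ : 1 tt (out of 4)
Combine (counts out of 4 × 4 = 16): round/tall (O_T_) = 4×3 = 12; round/dwarf (O_tt) = 4×1 = 4
Phenotype counts (out of 16): 12 round/tall, 4 round/dwarf
round/dwarf: 4 out of 16 → fraction 1/4
Expected count = 1/4 × 1392 = 348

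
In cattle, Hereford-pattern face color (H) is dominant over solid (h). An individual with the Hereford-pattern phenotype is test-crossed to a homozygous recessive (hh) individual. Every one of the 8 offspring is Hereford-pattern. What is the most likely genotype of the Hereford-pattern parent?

Test cross: ? × hh
All offspring are Hereford-pattern.
If the unknown parent were heterozygous (Hh), about half of 8 offspring would be solid; none are. The unknown parent is most likely homozygous dominant (HH).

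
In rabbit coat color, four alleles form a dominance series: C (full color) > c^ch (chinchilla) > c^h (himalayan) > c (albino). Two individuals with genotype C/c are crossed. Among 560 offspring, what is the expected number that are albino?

Cross: C/c × C/c
Allele dominance: C > c^ch > c^h > c
Offspring genotypes: 1 C/C, 2 C/c, 1 c/c
Phenotype counts: 3 full color, 1 albino
albino: 1 out of 4 → fraction 1/4
Expected count = 1/4 × 560 = 140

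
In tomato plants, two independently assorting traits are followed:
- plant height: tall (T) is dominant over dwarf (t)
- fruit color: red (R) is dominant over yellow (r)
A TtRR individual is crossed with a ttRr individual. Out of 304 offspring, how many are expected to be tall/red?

Dihybrid cross TtRR × ttRr — consider each gene separately:
plant height: Tt × tt → 2 Tt, 2 tt → 2 T_ : 2 tt (out of 4)
fruit color: RR × Rr → 2 RR, 2 Rr → 4 R_ (out of 4)
Combine (counts out of 4 × 4 = 16): tall/red (T_R_) = 2×4 = 8; dwarf/red (ttR_) = 2×4 = 8
Phenotype counts (out of 16): 8 tall/red, 8 dwarf/red
tall/red: 8 out of 16 → fraction 1/2
Expected count = 1/2 × 304 = 152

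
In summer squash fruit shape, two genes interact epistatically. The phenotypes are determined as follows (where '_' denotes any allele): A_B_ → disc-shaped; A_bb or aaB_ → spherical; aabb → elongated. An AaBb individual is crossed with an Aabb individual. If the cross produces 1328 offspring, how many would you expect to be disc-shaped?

Cross: AaBb × Aabb — consider each gene separately:
A gene: Aa × Aa → 1 AA, 2 Aa, 1 aa → 3 A_ : 1 aa (out of 4)
B gene: Bb × bb → 2 Bb, 2 bb → 2 B_ : 2 bb (out of 4)
Genotype classes (out of 4 × 4 = 16): A_B_ = 3×2 = 6; A_bb = 3×2 = 6; aaB_ = 1×2 = 2; aabb = 1×2 = 2
Apply the phenotype rules: A_B_ (6) → disc-shaped; A_bb (6) + aaB_ (2) → spherical; aabb (2) → elongated
Phenotype counts (out of 16): 6 disc-shaped, 8 spherical, 2 elongated
disc-shaped: 6 out of 16 → fraction 3/8
Expected count = 3/8 × 1328 = 498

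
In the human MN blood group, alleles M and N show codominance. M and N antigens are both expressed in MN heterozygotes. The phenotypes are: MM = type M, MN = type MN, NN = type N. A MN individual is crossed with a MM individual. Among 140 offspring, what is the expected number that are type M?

Punnett square for MN × MM:
Offspring genotypes: 2 MM, 2 MN
Phenotype counts: 2 type M, 2 type MN
type M: 2 out of 4 → fraction 1/2
Expected count = 1/2 × 140 = 70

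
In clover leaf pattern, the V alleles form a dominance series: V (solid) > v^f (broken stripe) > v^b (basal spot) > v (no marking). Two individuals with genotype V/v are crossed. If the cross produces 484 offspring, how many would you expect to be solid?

Cross: V/v × V/v
Allele dominance: V > v^f > v^b > v
Offspring genotypes: 1 V/V, 2 V/v, 1 v/v
Phenotype counts: 3 solid, 1 unmarked
solid: 3 out of 4 → fraction 3/4
Expected count = 3/4 × 484 = 363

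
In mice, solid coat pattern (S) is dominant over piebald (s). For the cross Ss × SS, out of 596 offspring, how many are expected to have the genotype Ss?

Punnett square for Ss × SS:
Offspring genotypes: 2 SS, 2 Ss
Total offspring: 4
Count with target: 2
Probability: 2/4 = 1/2
Expected count = 1/2 × 596 = 298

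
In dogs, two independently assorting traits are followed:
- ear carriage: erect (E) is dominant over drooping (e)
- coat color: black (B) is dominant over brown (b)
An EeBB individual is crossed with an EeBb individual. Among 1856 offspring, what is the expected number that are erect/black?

Dihybrid cross EeBB × EeBb — consider each gene separately:
ear carriage: Ee × Ee → 1 EE, 2 Ee, 1 ee → 3 E_ : 1 ee (out of 4)
coat color: BB × Bb → 2 BB, 2 Bb → 4 B_ (out of 4)
Combine (counts out of 4 × 4 = 16): erect/black (E_B_) = 3×4 = 12; drooping/black (eeB_) = 1×4 = 4
Phenotype counts (out of 16): 12 erect/black, 4 drooping/black
erect/black: 12 out of 16 → fraction 3/4
Expected count = 3/4 × 1856 = 1392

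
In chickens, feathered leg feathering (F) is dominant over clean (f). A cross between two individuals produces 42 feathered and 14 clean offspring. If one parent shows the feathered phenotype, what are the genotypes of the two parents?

Observed offspring: 42 feathered, 14 clean
The observed ratio simplifies to 3:1. Clean (ff) offspring appear, so each parent must contribute one f allele. The parent stated to show feathered carries F, so it is Ff. The other parent is then either Ff or ff: Ff × ff would give a 1:1 split, whereas Ff × Ff gives 3:1 — matching the data. So both parents are heterozygous (Ff × Ff).
Parent genotypes: Ff × Ff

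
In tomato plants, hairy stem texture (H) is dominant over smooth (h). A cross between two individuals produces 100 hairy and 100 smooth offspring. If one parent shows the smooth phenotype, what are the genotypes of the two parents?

Observed offspring: 100 hairy, 100 smooth
The observed ratio simplifies to 1:1. One parent shows smooth, so its genotype must be hh. A 1:1 offspring split requires the other parent to be heterozygous (Hh).
Parent genotypes: hh × Hh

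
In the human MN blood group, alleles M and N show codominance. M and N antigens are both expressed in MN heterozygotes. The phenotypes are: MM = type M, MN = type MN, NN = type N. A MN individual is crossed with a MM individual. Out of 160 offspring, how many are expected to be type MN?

Punnett square for MN × MM:
Offspring genotypes: 2 MM, 2 MN
Phenotype counts: 2 type M, 2 type MN
type MN: 2 out of 4 → fraction 1/2
Expected count = 1/2 × 160 = 80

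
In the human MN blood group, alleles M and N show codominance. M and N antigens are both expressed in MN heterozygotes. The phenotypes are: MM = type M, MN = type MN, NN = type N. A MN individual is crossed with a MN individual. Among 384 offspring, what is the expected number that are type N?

Punnett square for MN × MN:
Offspring genotypes: 1 MM, 2 MN, 1 NN
Phenotype counts: 1 type M, 2 type MN, 1 type N
type N: 1 out of 4 → fraction 1/4
Expected count = 1/4 × 384 = 96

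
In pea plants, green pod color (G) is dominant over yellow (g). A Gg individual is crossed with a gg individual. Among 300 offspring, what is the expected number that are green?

Punnett square for Gg × gg:
Offspring genotypes: 2 Gg, 2 gg
green: 2, yellow: 2
green: 2 out of 4 → fraction 1/2
Expected count = 1/2 × 300 = 150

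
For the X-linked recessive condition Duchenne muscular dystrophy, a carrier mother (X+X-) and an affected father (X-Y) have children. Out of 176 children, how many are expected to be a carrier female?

Cross: X+X- × X-Y
Offspring: 1 X+X-, 1 X+Y, 1 X-X-, 1 X-Y
Probability of a carrier female: 1/4
Expected count = 1/4 × 176 = 44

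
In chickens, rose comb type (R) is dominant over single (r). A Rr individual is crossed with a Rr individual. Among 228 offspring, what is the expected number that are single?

Punnett square for Rr × Rr:
Offspring genotypes: 1 RR, 2 Rr, 1 rr
rose: 3, single: 1
single: 1 out of 4 → fraction 1/4
Expected count = 1/4 × 228 = 57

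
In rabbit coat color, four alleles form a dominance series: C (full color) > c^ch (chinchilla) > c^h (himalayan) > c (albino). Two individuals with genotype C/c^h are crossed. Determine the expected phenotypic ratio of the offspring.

Cross: C/c^h × C/c^h
Allele dominance: C > c^ch > c^h > c
Offspring genotypes: 1 C/C, 2 C/c^h, 1 c^h/c^h
Phenotype counts: 3 full color, 1 himalayan
Ratio: 3 full color : 1 himalayan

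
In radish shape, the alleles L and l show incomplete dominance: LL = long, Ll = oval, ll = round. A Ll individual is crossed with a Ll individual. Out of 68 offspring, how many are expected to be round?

Punnett square for Ll × Ll:
Offspring genotypes: 1 LL, 2 Ll, 1 ll
Phenotype counts: 1 long, 2 oval, 1 round
round: 1 out of 4 → fraction 1/4
Expected count = 1/4 × 68 = 17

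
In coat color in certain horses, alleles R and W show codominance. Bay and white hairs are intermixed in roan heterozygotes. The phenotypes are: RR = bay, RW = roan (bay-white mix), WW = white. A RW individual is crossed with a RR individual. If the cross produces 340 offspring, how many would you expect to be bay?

Punnett square for RW × RR:
Offspring genotypes: 2 RR, 2 RW
Phenotype counts: 2 bay, 2 roan (bay-white mix)
bay: 2 out of 4 → fraction 1/2
Expected count = 1/2 × 340 = 170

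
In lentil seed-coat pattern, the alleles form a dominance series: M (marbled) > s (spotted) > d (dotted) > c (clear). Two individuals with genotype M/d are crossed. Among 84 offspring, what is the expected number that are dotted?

Cross: M/d × M/d
Allele dominance: M > s > d > c
Offspring genotypes: 1 M/M, 2 M/d, 1 d/d
Phenotype counts: 3 marbled, 1 dotted
dotted: 1 out of 4 → fraction 1/4
Expected count = 1/4 × 84 = 21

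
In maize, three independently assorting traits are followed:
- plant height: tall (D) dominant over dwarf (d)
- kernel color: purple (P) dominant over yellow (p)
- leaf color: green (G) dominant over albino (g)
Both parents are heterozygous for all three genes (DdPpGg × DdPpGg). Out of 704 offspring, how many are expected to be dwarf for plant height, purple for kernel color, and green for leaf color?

Trihybrid cross: DdPpGg × DdPpGg
Each trait segregates independently with a 3:1 phenotypic ratio, so each gene contributes 3/4 (dominant) or 1/4 (recessive).
Target: dwarf (plant height), purple (kernel color), green (leaf color)
Probability = product of independent per-trait probabilities
= 1/4 × 3/4 × 3/4 = 9/64
Expected count = 9/64 × 704 = 99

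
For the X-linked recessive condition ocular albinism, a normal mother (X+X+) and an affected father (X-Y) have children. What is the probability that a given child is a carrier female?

Cross: X+X+ × X-Y
Offspring: 2 X+X-, 2 X+Y
Probability of a carrier female: 2/4 = 1/2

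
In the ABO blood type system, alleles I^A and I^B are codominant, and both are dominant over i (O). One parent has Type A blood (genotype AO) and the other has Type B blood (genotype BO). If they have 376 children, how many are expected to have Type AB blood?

Cross: AO × BO
Possible offspring genotypes: 1 AB, 1 AO, 1 BO, 1 OO
Blood type counts: 1 Type AB, 1 Type A, 1 Type B, 1 Type O
Probability of Type AB: 1/4
Expected count = 1/4 × 376 = 94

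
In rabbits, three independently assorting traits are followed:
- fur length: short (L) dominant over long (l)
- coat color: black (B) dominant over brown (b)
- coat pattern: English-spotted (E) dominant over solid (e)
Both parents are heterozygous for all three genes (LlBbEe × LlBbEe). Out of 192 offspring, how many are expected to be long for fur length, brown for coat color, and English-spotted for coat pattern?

Trihybrid cross: LlBbEe × LlBbEe
Each trait segregates independently with a 3:1 phenotypic ratio, so each gene contributes 3/4 (dominant) or 1/4 (recessive).
Target: long (fur length), brown (coat color), English-spotted (coat pattern)
Probability = product of independent per-trait probabilities
= 1/4 × 1/4 × 3/4 = 3/64
Expected count = 3/64 × 192 = 9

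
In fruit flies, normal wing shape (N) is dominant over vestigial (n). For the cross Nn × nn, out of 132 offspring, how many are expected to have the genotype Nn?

Punnett square for Nn × nn:
Offspring genotypes: 2 Nn, 2 nn
Total offspring: 4
Count with target: 2
Probability: 2/4 = 1/2
Expected count = 1/2 × 132 = 66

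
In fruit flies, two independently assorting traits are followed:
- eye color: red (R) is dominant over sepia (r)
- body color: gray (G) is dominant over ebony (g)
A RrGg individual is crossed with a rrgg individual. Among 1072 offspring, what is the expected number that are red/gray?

Dihybrid cross RrGg × rrgg — consider each gene separately:
eye color: Rr × rr → 2 Rr, 2 rr → 2 R_ : 2 rr (out of 4)
body color: Gg × gg → 2 Gg, 2 gg → 2 G_ : 2 gg (out of 4)
Combine (counts out of 4 × 4 = 16): red/gray (R_G_) = 2×2 = 4; red/ebony (R_gg) = 2×2 = 4; sepia/gray (rrG_) = 2×2 = 4; sepia/ebony (rrgg) = 2×2 = 4
Phenotype counts (out of 16): 4 red/gray, 4 red/ebony, 4 sepia/gray, 4 sepia/ebony
red/gray: 4 out of 16 → fraction 1/4
Expected count = 1/4 × 1072 = 268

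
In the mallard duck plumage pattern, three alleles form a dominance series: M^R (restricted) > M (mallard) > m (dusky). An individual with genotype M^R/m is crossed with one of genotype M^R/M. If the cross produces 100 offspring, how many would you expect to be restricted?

Cross: M^R/m × M^R/M
Allele dominance: M^R > M > m
Offspring genotypes: 1 M^R/M^R, 1 M^R/M, 1 M^R/m, 1 M/m
Phenotype counts: 3 restricted, 1 mallard
restricted: 3 out of 4 → fraction 3/4
Expected count = 3/4 × 100 = 75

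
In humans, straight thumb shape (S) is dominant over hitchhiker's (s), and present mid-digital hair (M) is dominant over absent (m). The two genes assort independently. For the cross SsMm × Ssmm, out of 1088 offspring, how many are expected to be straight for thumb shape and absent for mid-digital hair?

Dihybrid cross SsMm × Ssmm — consider each gene separately:
thumb shape: Ss × Ss → 1 SS, 2 Ss, 1 ss → 3 S_ : 1 ss (out of 4)
mid-digital hair: Mm × mm → 2 Mm, 2 mm → 2 M_ : 2 mm (out of 4)
Looking for: straight (S_) and absent (mm)
P(straight) = 3/4, P(absent) = 2/4
P(both) = 3/4 × 2/4 = 6/16 = 3/8
Expected count = 3/8 × 1088 = 408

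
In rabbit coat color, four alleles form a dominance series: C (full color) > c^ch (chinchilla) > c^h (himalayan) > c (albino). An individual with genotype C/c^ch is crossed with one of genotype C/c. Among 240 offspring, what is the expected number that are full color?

Cross: C/c^ch × C/c
Allele dominance: C > c^ch > c^h > c
Offspring genotypes: 1 C/C, 1 C/c, 1 C/c^ch, 1 c^ch/c
Phenotype counts: 3 full color, 1 chinchilla
full color: 3 out of 4 → fraction 3/4
Expected count = 3/4 × 240 = 180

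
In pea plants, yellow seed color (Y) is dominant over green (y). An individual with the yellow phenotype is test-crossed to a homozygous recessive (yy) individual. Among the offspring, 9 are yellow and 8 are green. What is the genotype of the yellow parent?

Test cross: ? × yy
Offspring: 9 yellow, 8 green — approximately 1:1.
A 1:1 ratio in a test cross indicates the unknown parent is heterozygous (Yy).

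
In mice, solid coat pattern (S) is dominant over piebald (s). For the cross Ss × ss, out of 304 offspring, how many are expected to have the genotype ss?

Punnett square for Ss × ss:
Offspring genotypes: 2 Ss, 2 ss
Total offspring: 4
Count with target: 2
Probability: 2/4 = 1/2
Expected count = 1/2 × 304 = 152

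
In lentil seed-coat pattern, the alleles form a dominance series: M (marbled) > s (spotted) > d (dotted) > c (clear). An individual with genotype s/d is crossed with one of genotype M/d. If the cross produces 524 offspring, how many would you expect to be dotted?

Cross: s/d × M/d
Allele dominance: M > s > d > c
Offspring genotypes: 1 M/s, 1 s/d, 1 M/d, 1 d/d
Phenotype counts: 2 marbled, 1 spotted, 1 dotted
dotted: 1 out of 4 → fraction 1/4
Expected count = 1/4 × 524 = 131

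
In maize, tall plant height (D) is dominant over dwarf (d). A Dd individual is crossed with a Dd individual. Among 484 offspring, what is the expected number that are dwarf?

Punnett square for Dd × Dd:
Offspring genotypes: 1 DD, 2 Dd, 1 dd
tall: 3, dwarf: 1
dwarf: 1 out of 4 → fraction 1/4
Expected count = 1/4 × 484 = 121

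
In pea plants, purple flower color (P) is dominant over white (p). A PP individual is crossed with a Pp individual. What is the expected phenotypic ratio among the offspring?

Punnett square for PP × Pp:
Offspring genotypes: 2 PP, 2 Pp
purple: 4, white: 0
Ratio: all purple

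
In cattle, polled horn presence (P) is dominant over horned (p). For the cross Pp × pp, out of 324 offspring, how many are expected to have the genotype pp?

Punnett square for Pp × pp:
Offspring genotypes: 2 Pp, 2 pp
Total offspring: 4
Count with target: 2
Probability: 2/4 = 1/2
Expected count = 1/2 × 324 = 162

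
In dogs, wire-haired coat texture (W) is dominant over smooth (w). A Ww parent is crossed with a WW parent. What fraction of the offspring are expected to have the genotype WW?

Punnett square for Ww × WW:
Offspring genotypes: 2 WW, 2 Ww
Total offspring: 4
Count with target: 2
Probability: 2/4 = 1/2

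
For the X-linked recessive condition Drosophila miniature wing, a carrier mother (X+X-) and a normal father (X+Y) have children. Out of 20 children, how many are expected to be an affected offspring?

Cross: X+X- × X+Y
Offspring: 1 X+X+, 1 X+Y, 1 X+X-, 1 X-Y
Probability of an affected offspring: 1/4
Expected count = 1/4 × 20 = 5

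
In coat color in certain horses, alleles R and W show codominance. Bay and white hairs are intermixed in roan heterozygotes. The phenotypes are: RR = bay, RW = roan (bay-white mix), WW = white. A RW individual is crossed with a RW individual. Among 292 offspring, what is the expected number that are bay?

Punnett square for RW × RW:
Offspring genotypes: 1 RR, 2 RW, 1 WW
Phenotype counts: 1 bay, 2 roan (bay-white mix), 1 white
bay: 1 out of 4 → fraction 1/4
Expected count = 1/4 × 292 = 73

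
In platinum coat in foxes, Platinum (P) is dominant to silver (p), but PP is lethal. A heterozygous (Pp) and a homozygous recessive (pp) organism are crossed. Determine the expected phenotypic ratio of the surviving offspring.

Cross: Pp × pp
Punnett square offspring (before lethality): 2 Pp, 2 pp
No PP offspring are produced in this cross.
Ratio: 1 platinum : 1 silver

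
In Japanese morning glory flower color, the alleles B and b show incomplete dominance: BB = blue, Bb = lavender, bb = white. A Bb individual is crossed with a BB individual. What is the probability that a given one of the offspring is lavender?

Punnett square for Bb × BB:
Offspring genotypes: 2 BB, 2 Bb
Phenotype counts: 2 blue, 2 lavender
lavender: 2 out of 4
Probability: 2/4 = 1/2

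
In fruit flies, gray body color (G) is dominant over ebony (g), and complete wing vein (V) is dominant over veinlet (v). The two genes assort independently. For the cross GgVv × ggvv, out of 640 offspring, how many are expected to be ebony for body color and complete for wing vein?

Dihybrid cross GgVv × ggvv — consider each gene separately:
body color: Gg × gg → 2 Gg, 2 gg → 2 G_ : 2 gg (out of 4)
wing vein: Vv × vv → 2 Vv, 2 vv → 2 V_ : 2 vv (out of 4)
Looking for: ebony (gg) and complete (V_)
P(ebony) = 2/4, P(complete) = 2/4
P(both) = 2/4 × 2/4 = 4/16 = 1/4
Expected count = 1/4 × 640 = 160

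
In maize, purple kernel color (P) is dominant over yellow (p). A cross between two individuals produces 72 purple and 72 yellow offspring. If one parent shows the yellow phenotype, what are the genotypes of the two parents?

Observed offspring: 72 purple, 72 yellow
The observed ratio simplifies to 1:1. One parent shows yellow, so its genotype must be pp. A 1:1 offspring split requires the other parent to be heterozygous (Pp).
Parent genotypes: pp × Pp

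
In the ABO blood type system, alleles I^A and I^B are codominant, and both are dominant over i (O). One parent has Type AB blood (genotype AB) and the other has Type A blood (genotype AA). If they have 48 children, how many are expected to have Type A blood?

Cross: AB × AA
Possible offspring genotypes: 2 AA, 2 AB
Blood type counts: 2 Type A, 2 Type AB
Probability of Type A: 2/4 = 1/2
Expected count = 1/2 × 48 = 24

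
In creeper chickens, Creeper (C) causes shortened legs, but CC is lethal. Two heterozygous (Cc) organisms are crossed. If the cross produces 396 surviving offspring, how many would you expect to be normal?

Cross: Cc × Cc
Punnett square offspring (before lethality): 1 CC, 2 Cc, 1 cc
The CC genotype is lethal (embryos die); surviving offspring: 2 Cc, 1 cc
normal: 1 out of 3 → fraction 1/3
Expected count = 1/3 × 396 = 132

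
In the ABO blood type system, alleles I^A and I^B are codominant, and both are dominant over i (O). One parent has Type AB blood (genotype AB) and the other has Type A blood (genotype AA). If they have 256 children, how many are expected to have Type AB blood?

Cross: AB × AA
Possible offspring genotypes: 2 AA, 2 AB
Blood type counts: 2 Type A, 2 Type AB
Probability of Type AB: 2/4 = 1/2
Expected count = 1/2 × 256 = 128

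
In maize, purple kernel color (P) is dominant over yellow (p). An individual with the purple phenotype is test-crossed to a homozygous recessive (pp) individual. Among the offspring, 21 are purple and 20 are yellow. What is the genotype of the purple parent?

Test cross: ? × pp
Offspring: 21 purple, 20 yellow — approximately 1:1.
A 1:1 ratio in a test cross indicates the unknown parent is heterozygous (Pp).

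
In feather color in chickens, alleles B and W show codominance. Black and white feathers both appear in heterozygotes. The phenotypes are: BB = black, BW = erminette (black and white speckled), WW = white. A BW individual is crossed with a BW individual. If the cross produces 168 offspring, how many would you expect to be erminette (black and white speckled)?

Punnett square for BW × BW:
Offspring genotypes: 1 BB, 2 BW, 1 WW
Phenotype counts: 1 black, 2 erminette (black and white speckled), 1 white
erminette (black and white speckled): 2 out of 4 → fraction 1/2
Expected count = 1/2 × 168 = 84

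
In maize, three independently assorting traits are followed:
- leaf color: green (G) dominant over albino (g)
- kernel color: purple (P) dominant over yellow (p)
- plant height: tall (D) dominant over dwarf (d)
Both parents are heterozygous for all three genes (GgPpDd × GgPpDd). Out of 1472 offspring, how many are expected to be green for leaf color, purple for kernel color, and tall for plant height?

Trihybrid cross: GgPpDd × GgPpDd
Each trait segregates independently with a 3:1 phenotypic ratio, so each gene contributes 3/4 (dominant) or 1/4 (recessive).
Target: green (leaf color), purple (kernel color), tall (plant height)
Probability = product of independent per-trait probabilities
= 3/4 × 3/4 × 3/4 = 27/64
Expected count = 27/64 × 1472 = 621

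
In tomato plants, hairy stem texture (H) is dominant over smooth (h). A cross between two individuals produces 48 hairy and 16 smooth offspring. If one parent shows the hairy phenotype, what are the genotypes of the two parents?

Observed offspring: 48 hairy, 16 smooth
The observed ratio simplifies to 3:1. Smooth (hh) offspring appear, so each parent must contribute one h allele. The parent stated to show hairy carries H, so it is Hh. The other parent is then either Hh or hh: Hh × hh would give a 1:1 split, whereas Hh × Hh gives 3:1 — matching the data. So both parents are heterozygous (Hh × Hh).
Parent genotypes: Hh × Hh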